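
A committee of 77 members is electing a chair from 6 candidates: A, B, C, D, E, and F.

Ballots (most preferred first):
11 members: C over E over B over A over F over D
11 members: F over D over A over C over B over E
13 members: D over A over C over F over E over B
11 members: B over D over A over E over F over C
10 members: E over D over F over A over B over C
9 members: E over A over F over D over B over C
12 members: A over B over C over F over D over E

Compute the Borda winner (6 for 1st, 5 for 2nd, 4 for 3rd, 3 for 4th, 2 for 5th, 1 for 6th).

A: 11×3 + 11×4 + 13×5 + 11×4 + 10×3 + 9×5 + 12×6 = 333
B: 11×4 + 11×2 + 13×1 + 11×6 + 10×2 + 9×2 + 12×5 = 243
C: 11×6 + 11×3 + 13×4 + 11×1 + 10×1 + 9×1 + 12×4 = 229
D: 11×1 + 11×5 + 13×6 + 11×5 + 10×5 + 9×3 + 12×2 = 300
E: 11×5 + 11×1 + 13×2 + 11×3 + 10×6 + 9×6 + 12×1 = 251
F: 11×2 + 11×6 + 13×3 + 11×2 + 10×4 + 9×4 + 12×3 = 261

A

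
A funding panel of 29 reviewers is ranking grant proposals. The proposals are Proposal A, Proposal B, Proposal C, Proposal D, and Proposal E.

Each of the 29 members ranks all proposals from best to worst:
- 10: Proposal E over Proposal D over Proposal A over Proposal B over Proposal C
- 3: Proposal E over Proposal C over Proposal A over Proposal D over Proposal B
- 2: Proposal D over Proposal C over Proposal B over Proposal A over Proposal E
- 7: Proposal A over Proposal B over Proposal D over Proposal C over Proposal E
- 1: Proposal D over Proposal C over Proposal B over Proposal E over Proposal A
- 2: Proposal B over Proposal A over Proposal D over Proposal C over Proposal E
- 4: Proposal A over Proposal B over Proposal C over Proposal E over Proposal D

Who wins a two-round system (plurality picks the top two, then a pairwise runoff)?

Round 1 first-place votes: Proposal A 11, Proposal B 2, Proposal C 0, Proposal D 3, Proposal E 13. Proposal E and Proposal A advance.
Runoff: Proposal E is ranked above Proposal A on 14 ballots, Proposal A above Proposal E on 15.

Proposal A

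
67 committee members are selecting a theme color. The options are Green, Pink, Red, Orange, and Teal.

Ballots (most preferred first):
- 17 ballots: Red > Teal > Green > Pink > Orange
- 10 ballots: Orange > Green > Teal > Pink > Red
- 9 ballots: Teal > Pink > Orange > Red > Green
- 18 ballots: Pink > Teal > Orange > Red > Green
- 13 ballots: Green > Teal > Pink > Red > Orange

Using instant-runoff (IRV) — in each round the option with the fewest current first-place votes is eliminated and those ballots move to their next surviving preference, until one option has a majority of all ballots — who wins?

Round 1: Green 13, Pink 18, Red 17, Orange 10, Teal 9. Teal eliminated.
Round 2: Green 13, Pink 27, Red 17, Orange 10. Orange eliminated.
Round 3: Green 23, Pink 27, Red 17. Red eliminated.
Round 4: Green 40, Pink 27. Green has a majority (≥34).

Green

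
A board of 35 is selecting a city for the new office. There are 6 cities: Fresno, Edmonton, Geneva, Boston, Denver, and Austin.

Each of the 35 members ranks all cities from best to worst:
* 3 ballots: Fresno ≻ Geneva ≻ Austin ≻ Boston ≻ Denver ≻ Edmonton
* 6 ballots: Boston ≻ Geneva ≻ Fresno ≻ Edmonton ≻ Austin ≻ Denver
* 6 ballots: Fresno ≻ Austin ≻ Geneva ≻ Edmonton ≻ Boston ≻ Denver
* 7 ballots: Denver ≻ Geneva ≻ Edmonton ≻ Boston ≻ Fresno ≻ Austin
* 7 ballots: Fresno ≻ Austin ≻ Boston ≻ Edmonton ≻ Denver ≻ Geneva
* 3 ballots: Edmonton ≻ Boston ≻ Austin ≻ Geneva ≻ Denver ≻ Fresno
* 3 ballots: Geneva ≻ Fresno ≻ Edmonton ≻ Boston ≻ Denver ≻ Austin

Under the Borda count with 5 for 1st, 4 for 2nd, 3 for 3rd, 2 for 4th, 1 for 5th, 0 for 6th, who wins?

Fresno: 3×5 + 6×3 + 6×5 + 7×1 + 7×5 + 3×0 + 3×4 = 117
Edmonton: 3×0 + 6×2 + 6×2 + 7×3 + 7×2 + 3×5 + 3×3 = 83
Geneva: 3×4 + 6×4 + 6×3 + 7×4 + 7×0 + 3×2 + 3×5 = 103
Boston: 3×2 + 6×5 + 6×1 + 7×2 + 7×3 + 3×4 + 3×2 = 95
Denver: 3×1 + 6×0 + 6×0 + 7×5 + 7×1 + 3×1 + 3×1 = 51
Austin: 3×3 + 6×1 + 6×4 + 7×0 + 7×4 + 3×3 + 3×0 = 76

Fresno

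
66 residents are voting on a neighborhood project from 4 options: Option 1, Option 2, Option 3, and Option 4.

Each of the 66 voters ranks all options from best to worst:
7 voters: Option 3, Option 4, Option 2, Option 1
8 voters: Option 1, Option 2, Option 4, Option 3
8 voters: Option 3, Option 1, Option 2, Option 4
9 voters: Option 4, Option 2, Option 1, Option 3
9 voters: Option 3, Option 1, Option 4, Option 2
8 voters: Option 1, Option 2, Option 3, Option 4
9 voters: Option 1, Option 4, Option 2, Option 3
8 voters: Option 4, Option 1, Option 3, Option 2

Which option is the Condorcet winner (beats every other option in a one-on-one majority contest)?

Option 1

Option 1 vs Option 2: 50–16
Option 1 vs Option 3: 42–24
Option 1 vs Option 4: 42–24
Option 1 beats every other option.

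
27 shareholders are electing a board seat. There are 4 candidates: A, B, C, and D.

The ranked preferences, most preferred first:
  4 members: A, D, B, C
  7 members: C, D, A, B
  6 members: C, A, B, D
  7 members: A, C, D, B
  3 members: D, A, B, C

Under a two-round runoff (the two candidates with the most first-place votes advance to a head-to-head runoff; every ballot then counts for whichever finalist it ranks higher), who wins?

A

Round 1 first-place votes: A 11, B 0, C 13, D 3. C and A advance.
Runoff: C is ranked above A on 13 ballots, A above C on 14.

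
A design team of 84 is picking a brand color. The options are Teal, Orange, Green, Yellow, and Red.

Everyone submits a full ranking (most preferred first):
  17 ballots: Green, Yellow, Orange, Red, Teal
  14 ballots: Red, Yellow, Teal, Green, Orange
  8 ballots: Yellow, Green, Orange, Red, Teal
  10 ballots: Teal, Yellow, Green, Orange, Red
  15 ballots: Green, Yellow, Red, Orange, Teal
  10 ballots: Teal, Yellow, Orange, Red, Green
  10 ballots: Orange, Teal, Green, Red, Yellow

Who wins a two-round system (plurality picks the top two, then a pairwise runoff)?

Teal

Round 1 first-place votes: Teal 20, Orange 10, Green 32, Yellow 8, Red 14. Green and Teal advance.
Runoff: Green is ranked above Teal on 40 ballots, Teal above Green on 44.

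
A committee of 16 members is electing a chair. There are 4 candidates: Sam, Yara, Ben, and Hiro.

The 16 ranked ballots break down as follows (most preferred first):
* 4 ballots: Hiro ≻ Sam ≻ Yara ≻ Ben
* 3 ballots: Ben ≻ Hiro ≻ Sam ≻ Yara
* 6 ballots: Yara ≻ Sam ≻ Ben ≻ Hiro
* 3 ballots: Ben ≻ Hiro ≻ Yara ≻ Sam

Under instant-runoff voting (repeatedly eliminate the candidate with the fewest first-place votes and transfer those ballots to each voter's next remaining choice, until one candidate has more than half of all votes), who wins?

Yara

Round 1: Sam 0, Yara 6, Ben 6, Hiro 4. Sam eliminated.
Round 2: Yara 6, Ben 6, Hiro 4. Hiro eliminated.
Round 3: Yara 10, Ben 6. Yara has a majority (≥9).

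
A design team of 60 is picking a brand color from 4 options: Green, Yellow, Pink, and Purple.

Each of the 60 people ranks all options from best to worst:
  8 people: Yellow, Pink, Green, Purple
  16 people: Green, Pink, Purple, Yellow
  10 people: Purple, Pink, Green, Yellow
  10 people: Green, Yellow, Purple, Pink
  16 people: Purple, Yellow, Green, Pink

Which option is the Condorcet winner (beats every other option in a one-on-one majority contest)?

Green

Green vs Yellow: 36–24
Green vs Pink: 42–18
Green vs Purple: 34–26
Green beats every other option.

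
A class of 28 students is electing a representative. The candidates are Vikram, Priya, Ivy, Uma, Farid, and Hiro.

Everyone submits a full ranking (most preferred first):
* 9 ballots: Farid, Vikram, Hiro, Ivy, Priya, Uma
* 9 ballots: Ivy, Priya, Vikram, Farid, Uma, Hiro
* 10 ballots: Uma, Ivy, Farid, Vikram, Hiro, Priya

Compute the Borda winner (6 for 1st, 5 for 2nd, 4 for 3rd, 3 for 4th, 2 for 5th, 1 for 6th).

Ivy

Vikram: 9×5 + 9×4 + 10×3 = 111
Priya: 9×2 + 9×5 + 10×1 = 73
Ivy: 9×3 + 9×6 + 10×5 = 131
Uma: 9×1 + 9×2 + 10×6 = 87
Farid: 9×6 + 9×3 + 10×4 = 121
Hiro: 9×4 + 9×1 + 10×2 = 65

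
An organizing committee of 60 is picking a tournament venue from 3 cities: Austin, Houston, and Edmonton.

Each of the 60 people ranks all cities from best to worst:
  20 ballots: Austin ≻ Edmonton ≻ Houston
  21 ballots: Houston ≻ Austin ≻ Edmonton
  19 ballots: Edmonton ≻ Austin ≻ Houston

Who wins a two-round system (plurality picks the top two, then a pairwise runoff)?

Austin

Round 1 first-place votes: Austin 20, Houston 21, Edmonton 19. Houston and Austin advance.
Runoff: Houston is ranked above Austin on 21 ballots, Austin above Houston on 39.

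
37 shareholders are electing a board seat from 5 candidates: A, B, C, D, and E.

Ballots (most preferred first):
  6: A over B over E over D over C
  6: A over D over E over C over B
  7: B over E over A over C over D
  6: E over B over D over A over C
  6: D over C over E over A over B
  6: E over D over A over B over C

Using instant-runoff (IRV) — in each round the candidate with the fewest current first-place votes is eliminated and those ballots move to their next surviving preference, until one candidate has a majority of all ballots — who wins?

E

Round 1: A 12, B 7, C 0, D 6, E 12. C eliminated.
Round 2: A 12, B 7, D 6, E 12. D eliminated.
Round 3: A 12, B 7, E 18. B eliminated.
Round 4: A 12, E 25. E has a majority (≥19).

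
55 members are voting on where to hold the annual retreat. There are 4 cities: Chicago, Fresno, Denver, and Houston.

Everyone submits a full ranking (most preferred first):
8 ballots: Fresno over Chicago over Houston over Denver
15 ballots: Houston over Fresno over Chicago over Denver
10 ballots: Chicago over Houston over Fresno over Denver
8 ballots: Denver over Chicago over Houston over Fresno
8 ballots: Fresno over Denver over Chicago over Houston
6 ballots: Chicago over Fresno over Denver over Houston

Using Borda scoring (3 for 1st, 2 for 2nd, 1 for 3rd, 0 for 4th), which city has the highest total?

Chicago: 8×2 + 15×1 + 10×3 + 8×2 + 8×1 + 6×3 = 103
Fresno: 8×3 + 15×2 + 10×1 + 8×0 + 8×3 + 6×2 = 100
Denver: 8×0 + 15×0 + 10×0 + 8×3 + 8×2 + 6×1 = 46
Houston: 8×1 + 15×3 + 10×2 + 8×1 + 8×0 + 6×0 = 81

Chicago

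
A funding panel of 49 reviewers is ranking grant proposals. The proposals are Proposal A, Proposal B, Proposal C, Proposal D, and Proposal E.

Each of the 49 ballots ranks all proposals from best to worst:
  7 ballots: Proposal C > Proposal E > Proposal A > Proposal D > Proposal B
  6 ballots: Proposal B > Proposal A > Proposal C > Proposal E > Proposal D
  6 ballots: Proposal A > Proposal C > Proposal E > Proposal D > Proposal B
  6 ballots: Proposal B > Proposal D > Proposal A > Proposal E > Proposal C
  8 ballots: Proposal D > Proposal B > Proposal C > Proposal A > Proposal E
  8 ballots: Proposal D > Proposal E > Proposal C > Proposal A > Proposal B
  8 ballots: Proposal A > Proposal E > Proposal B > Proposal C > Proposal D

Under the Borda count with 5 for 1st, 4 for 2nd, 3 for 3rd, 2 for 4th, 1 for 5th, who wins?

Proposal A: 7×3 + 6×4 + 6×5 + 6×3 + 8×2 + 8×2 + 8×5 = 165
Proposal B: 7×1 + 6×5 + 6×1 + 6×5 + 8×4 + 8×1 + 8×3 = 137
Proposal C: 7×5 + 6×3 + 6×4 + 6×1 + 8×3 + 8×3 + 8×2 = 147
Proposal D: 7×2 + 6×1 + 6×2 + 6×4 + 8×5 + 8×5 + 8×1 = 144
Proposal E: 7×4 + 6×2 + 6×3 + 6×2 + 8×1 + 8×4 + 8×4 = 142

Proposal A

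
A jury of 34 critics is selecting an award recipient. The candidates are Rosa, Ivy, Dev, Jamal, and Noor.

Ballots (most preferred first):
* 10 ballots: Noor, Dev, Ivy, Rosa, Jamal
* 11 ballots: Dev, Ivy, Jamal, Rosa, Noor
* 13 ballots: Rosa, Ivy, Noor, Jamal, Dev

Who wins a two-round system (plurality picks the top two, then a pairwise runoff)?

Round 1 first-place votes: Rosa 13, Ivy 0, Dev 11, Jamal 0, Noor 10. Rosa and Dev advance.
Runoff: Rosa is ranked above Dev on 13 ballots, Dev above Rosa on 21.

Dev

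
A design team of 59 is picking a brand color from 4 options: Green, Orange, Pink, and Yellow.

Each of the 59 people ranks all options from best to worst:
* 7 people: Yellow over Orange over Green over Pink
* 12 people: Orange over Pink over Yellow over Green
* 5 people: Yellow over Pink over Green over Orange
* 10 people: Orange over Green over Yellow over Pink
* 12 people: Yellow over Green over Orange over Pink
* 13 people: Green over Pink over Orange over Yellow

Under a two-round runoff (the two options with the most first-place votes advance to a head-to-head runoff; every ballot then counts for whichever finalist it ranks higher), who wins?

Round 1 first-place votes: Green 13, Orange 22, Pink 0, Yellow 24. Yellow and Orange advance.
Runoff: Yellow is ranked above Orange on 24 ballots, Orange above Yellow on 35.

Orange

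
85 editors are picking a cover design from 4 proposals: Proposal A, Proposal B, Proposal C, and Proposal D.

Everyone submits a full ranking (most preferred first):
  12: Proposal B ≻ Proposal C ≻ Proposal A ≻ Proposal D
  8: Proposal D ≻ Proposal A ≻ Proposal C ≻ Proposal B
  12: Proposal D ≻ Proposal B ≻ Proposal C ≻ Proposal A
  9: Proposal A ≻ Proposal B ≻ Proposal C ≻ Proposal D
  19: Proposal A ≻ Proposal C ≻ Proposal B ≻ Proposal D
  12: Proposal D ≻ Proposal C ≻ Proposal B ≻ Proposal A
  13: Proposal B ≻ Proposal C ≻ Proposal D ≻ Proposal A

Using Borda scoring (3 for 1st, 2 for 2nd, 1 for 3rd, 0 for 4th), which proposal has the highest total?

Proposal B

Proposal A: 12×1 + 8×2 + 12×0 + 9×3 + 19×3 + 12×0 + 13×0 = 112
Proposal B: 12×3 + 8×0 + 12×2 + 9×2 + 19×1 + 12×1 + 13×3 = 148
Proposal C: 12×2 + 8×1 + 12×1 + 9×1 + 19×2 + 12×2 + 13×2 = 141
Proposal D: 12×0 + 8×3 + 12×3 + 9×0 + 19×0 + 12×3 + 13×1 = 109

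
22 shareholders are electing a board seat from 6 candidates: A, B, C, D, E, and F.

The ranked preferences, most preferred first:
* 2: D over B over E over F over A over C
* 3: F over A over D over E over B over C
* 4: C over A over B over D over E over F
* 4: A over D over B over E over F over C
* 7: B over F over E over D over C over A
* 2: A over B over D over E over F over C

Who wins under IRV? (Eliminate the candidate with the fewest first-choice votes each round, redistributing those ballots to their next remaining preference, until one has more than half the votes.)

Round 1: A 6, B 7, C 4, D 2, E 0, F 3. E eliminated.
Round 2: A 6, B 7, C 4, D 2, F 3. D eliminated.
Round 3: A 6, B 9, C 4, F 3. F eliminated.
Round 4: A 9, B 9, C 4. C eliminated.
Round 5: A 13, B 9. A has a majority (≥12).

A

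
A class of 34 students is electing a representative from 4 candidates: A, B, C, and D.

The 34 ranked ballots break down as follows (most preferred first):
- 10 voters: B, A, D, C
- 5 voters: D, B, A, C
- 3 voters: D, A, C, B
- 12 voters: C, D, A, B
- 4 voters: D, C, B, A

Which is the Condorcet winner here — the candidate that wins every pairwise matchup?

D vs A: 24–10
D vs B: 24–10
D vs C: 22–12
D beats every other candidate.

D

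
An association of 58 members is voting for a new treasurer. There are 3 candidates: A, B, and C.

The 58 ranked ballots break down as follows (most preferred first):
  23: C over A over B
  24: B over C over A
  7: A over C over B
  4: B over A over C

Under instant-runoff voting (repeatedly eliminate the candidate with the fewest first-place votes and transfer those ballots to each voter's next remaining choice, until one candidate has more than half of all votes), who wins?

Round 1: A 7, B 28, C 23. A eliminated.
Round 2: B 28, C 30. C has a majority (≥30).

C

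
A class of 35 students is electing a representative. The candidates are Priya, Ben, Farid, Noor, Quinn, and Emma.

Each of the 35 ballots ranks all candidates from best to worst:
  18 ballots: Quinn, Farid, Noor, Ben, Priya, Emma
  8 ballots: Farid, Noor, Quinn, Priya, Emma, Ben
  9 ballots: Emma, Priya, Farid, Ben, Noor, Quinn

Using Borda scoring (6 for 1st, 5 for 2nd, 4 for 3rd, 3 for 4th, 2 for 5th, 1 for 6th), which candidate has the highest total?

Farid

Priya: 18×2 + 8×3 + 9×5 = 105
Ben: 18×3 + 8×1 + 9×3 = 89
Farid: 18×5 + 8×6 + 9×4 = 174
Noor: 18×4 + 8×5 + 9×2 = 130
Quinn: 18×6 + 8×4 + 9×1 = 149
Emma: 18×1 + 8×2 + 9×6 = 88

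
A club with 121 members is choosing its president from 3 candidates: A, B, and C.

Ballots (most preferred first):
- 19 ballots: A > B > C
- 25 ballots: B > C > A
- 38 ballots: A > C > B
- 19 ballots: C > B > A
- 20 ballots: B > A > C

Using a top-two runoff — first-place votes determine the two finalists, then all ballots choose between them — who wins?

Round 1 first-place votes: A 57, B 45, C 19. A and B advance.
Runoff: A is ranked above B on 57 ballots, B above A on 64.

B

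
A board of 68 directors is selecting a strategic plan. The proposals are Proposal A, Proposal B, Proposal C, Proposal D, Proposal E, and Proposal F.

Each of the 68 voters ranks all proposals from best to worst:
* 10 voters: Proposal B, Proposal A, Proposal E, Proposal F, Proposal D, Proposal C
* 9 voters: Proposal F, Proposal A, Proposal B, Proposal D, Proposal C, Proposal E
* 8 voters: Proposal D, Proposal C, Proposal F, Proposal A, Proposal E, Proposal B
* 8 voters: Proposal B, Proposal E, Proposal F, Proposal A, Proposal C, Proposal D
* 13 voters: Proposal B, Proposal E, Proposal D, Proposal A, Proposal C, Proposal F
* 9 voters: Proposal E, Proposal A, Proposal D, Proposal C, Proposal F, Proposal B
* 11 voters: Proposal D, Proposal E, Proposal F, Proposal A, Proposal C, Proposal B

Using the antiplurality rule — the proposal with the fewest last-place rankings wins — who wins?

Last-place votes: Proposal A 0, Proposal B 28, Proposal C 10, Proposal D 8, Proposal E 9, Proposal F 13.

Proposal A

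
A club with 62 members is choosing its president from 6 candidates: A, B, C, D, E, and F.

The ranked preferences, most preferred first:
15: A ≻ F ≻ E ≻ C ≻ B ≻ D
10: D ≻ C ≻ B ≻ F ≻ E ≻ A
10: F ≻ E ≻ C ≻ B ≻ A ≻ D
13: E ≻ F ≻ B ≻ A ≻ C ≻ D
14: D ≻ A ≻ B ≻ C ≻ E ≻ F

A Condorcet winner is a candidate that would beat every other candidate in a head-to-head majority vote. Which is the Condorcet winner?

F vs A: 33–29
F vs B: 38–24
F vs C: 38–24
F vs D: 38–24
F vs E: 35–27
F beats every other candidate.

F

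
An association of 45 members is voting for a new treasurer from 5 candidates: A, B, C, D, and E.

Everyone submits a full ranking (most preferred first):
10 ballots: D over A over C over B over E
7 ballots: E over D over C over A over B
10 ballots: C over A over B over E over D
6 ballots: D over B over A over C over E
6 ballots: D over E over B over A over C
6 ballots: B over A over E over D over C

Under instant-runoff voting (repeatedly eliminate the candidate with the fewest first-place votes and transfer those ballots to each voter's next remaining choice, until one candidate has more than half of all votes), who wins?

E

Round 1: A 0, B 6, C 10, D 22, E 7. A eliminated.
Round 2: B 6, C 10, D 22, E 7. B eliminated.
Round 3: C 10, D 22, E 13. C eliminated.
Round 4: D 22, E 23. E has a majority (≥23).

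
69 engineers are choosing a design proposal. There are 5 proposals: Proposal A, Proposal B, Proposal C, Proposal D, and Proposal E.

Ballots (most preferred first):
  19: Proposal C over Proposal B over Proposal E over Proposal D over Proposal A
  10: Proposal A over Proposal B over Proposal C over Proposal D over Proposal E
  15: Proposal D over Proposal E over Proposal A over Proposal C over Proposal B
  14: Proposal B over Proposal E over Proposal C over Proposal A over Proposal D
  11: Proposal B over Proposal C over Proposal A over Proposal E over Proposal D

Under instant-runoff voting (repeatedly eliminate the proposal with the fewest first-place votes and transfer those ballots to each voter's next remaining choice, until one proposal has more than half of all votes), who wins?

Round 1: Proposal A 10, Proposal B 25, Proposal C 19, Proposal D 15, Proposal E 0. Proposal E eliminated.
Round 2: Proposal A 10, Proposal B 25, Proposal C 19, Proposal D 15. Proposal A eliminated.
Round 3: Proposal B 35, Proposal C 19, Proposal D 15. Proposal B has a majority (≥35).

Proposal B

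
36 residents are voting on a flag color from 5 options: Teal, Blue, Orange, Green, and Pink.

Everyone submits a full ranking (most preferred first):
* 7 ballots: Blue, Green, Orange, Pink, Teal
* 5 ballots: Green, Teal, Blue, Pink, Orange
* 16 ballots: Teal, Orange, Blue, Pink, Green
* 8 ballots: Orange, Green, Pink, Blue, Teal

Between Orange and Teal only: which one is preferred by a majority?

Orange is ranked above Teal on 15 ballots; Teal above Orange on 21.

Teal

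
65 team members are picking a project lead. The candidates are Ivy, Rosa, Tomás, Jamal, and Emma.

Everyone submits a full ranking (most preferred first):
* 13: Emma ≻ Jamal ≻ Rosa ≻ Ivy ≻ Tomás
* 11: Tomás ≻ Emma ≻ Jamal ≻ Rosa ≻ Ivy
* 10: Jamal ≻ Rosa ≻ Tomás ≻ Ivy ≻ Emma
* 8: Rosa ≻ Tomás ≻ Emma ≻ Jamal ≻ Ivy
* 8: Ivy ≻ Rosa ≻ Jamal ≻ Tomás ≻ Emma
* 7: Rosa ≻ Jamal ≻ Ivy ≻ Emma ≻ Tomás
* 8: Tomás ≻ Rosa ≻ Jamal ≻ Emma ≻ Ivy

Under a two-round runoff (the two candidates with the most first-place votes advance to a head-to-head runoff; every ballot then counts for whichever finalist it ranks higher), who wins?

Rosa

Round 1 first-place votes: Ivy 8, Rosa 15, Tomás 19, Jamal 10, Emma 13. Tomás and Rosa advance.
Runoff: Tomás is ranked above Rosa on 19 ballots, Rosa above Tomás on 46.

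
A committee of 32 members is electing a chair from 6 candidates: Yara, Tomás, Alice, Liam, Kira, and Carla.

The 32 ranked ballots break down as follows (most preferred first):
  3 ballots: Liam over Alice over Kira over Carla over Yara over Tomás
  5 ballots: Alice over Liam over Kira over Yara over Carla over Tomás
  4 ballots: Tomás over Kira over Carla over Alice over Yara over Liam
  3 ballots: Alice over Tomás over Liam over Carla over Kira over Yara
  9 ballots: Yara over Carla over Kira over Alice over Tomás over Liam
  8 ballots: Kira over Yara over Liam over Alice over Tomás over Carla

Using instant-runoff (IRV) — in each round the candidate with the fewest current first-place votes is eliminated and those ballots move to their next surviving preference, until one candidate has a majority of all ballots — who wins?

Round 1: Yara 9, Tomás 4, Alice 8, Liam 3, Kira 8, Carla 0. Carla eliminated.
Round 2: Yara 9, Tomás 4, Alice 8, Liam 3, Kira 8. Liam eliminated.
Round 3: Yara 9, Tomás 4, Alice 11, Kira 8. Tomás eliminated.
Round 4: Yara 9, Alice 11, Kira 12. Yara eliminated.
Round 5: Alice 11, Kira 21. Kira has a majority (≥17).

Kira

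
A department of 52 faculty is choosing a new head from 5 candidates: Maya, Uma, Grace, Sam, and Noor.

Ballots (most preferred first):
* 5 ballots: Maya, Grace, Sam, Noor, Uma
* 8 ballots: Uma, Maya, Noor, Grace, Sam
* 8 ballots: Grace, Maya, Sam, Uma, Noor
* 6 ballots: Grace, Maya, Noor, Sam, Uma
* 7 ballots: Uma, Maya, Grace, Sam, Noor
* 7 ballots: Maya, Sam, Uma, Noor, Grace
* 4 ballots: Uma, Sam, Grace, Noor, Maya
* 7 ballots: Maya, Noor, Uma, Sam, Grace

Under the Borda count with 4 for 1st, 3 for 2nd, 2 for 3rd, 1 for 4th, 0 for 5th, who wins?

Maya: 5×4 + 8×3 + 8×3 + 6×3 + 7×3 + 7×4 + 4×0 + 7×4 = 163
Uma: 5×0 + 8×4 + 8×1 + 6×0 + 7×4 + 7×2 + 4×4 + 7×2 = 112
Grace: 5×3 + 8×1 + 8×4 + 6×4 + 7×2 + 7×0 + 4×2 + 7×0 = 101
Sam: 5×2 + 8×0 + 8×2 + 6×1 + 7×1 + 7×3 + 4×3 + 7×1 = 79
Noor: 5×1 + 8×2 + 8×0 + 6×2 + 7×0 + 7×1 + 4×1 + 7×3 = 65

Maya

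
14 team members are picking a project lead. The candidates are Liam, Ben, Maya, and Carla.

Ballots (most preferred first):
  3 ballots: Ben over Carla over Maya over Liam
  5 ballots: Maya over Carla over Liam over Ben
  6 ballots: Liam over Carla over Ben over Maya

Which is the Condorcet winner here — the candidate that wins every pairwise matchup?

Carla

Carla vs Liam: 8–6
Carla vs Ben: 11–3
Carla vs Maya: 9–5
Carla beats every other candidate.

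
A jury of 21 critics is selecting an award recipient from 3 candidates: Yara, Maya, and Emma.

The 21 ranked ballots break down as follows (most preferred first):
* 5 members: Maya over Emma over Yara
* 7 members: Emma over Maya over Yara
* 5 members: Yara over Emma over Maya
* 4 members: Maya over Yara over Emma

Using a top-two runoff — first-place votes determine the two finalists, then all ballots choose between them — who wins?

Emma

Round 1 first-place votes: Yara 5, Maya 9, Emma 7. Maya and Emma advance.
Runoff: Maya is ranked above Emma on 9 ballots, Emma above Maya on 12.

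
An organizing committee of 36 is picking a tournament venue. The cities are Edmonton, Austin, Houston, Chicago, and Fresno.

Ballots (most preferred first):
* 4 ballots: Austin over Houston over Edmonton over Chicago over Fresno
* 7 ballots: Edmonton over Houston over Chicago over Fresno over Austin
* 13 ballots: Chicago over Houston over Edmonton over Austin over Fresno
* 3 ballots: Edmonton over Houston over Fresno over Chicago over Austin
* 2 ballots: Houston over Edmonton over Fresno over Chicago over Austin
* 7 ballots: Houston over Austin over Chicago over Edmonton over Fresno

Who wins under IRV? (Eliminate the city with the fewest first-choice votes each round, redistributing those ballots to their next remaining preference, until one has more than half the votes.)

Houston

Round 1: Edmonton 10, Austin 4, Houston 9, Chicago 13, Fresno 0. Fresno eliminated.
Round 2: Edmonton 10, Austin 4, Houston 9, Chicago 13. Austin eliminated.
Round 3: Edmonton 10, Houston 13, Chicago 13. Edmonton eliminated.
Round 4: Houston 23, Chicago 13. Houston has a majority (≥19).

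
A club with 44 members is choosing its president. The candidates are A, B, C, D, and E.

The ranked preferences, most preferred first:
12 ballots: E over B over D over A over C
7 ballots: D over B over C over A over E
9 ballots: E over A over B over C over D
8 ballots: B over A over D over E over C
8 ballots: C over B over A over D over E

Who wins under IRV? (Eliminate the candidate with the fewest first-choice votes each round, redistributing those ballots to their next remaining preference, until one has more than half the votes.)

Round 1: A 0, B 8, C 8, D 7, E 21. A eliminated.
Round 2: B 8, C 8, D 7, E 21. D eliminated.
Round 3: B 15, C 8, E 21. C eliminated.
Round 4: B 23, E 21. B has a majority (≥23).

B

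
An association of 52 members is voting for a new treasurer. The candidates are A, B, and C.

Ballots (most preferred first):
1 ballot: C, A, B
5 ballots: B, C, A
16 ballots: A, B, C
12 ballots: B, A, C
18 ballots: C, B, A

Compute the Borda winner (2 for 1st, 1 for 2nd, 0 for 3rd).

B

A: 1×1 + 5×0 + 16×2 + 12×1 + 18×0 = 45
B: 1×0 + 5×2 + 16×1 + 12×2 + 18×1 = 68
C: 1×2 + 5×1 + 16×0 + 12×0 + 18×2 = 43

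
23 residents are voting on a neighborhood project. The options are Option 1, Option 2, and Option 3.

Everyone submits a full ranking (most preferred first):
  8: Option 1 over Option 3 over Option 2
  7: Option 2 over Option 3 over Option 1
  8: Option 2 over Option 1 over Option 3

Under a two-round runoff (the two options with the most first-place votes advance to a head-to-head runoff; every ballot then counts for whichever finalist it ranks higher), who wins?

Round 1 first-place votes: Option 1 8, Option 2 15, Option 3 0. Option 2 and Option 1 advance.
Runoff: Option 2 is ranked above Option 1 on 15 ballots, Option 1 above Option 2 on 8.

Option 2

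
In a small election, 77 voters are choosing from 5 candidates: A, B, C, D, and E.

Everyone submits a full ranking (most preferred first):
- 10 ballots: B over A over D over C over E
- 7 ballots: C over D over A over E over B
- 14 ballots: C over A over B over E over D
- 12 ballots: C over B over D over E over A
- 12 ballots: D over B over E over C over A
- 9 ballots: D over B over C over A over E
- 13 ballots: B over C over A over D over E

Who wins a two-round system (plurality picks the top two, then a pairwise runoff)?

Round 1 first-place votes: A 0, B 23, C 33, D 21, E 0. C and B advance.
Runoff: C is ranked above B on 33 ballots, B above C on 44.

B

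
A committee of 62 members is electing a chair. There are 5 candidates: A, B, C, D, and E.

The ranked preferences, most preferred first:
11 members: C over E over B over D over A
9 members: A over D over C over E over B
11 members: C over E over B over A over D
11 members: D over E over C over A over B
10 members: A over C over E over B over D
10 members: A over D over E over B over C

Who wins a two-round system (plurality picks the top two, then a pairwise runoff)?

Round 1 first-place votes: A 29, B 0, C 22, D 11, E 0. A and C advance.
Runoff: A is ranked above C on 29 ballots, C above A on 33.

C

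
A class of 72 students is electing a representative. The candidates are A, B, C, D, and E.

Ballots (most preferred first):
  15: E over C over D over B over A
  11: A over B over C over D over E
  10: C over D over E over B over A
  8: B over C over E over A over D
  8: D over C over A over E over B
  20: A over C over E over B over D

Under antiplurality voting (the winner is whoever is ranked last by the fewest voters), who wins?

C

Last-place votes: A 25, B 8, C 0, D 28, E 11.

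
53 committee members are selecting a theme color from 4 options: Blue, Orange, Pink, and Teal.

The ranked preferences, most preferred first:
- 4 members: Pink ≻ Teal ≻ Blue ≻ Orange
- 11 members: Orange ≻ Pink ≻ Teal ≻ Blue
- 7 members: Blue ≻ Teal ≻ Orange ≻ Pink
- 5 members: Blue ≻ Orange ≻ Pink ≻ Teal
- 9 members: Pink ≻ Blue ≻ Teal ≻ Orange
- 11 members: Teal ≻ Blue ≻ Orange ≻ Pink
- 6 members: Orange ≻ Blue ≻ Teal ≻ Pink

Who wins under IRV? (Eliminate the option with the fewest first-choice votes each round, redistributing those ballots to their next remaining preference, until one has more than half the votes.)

Blue

Round 1: Blue 12, Orange 17, Pink 13, Teal 11. Teal eliminated.
Round 2: Blue 23, Orange 17, Pink 13. Pink eliminated.
Round 3: Blue 36, Orange 17. Blue has a majority (≥27).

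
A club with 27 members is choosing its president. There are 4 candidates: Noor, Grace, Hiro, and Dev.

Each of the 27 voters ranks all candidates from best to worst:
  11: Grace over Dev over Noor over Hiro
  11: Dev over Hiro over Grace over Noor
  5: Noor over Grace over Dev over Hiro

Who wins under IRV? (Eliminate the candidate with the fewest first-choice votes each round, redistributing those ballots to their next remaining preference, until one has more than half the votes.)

Grace

Round 1: Noor 5, Grace 11, Hiro 0, Dev 11. Hiro eliminated.
Round 2: Noor 5, Grace 11, Dev 11. Noor eliminated.
Round 3: Grace 16, Dev 11. Grace has a majority (≥14).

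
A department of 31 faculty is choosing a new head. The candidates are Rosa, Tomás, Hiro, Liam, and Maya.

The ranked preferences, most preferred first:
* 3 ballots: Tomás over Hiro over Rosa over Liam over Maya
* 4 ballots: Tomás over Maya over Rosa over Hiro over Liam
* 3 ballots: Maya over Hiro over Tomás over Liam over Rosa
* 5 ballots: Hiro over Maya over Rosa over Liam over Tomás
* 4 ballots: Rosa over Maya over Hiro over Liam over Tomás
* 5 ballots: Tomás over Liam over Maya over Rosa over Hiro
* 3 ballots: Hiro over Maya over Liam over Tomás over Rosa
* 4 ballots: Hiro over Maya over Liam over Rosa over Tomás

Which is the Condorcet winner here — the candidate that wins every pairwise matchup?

Maya

Maya vs Rosa: 24–7
Maya vs Tomás: 19–12
Maya vs Hiro: 16–15
Maya vs Liam: 23–8
Maya beats every other candidate.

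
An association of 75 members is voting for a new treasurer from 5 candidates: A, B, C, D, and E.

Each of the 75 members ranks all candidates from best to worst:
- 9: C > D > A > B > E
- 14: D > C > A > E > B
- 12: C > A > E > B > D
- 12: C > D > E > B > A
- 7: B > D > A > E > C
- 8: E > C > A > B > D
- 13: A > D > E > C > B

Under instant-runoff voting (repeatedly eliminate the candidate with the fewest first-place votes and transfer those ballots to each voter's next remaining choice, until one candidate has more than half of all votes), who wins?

C

Round 1: A 13, B 7, C 33, D 14, E 8. B eliminated.
Round 2: A 13, C 33, D 21, E 8. E eliminated.
Round 3: A 13, C 41, D 21. C has a majority (≥38).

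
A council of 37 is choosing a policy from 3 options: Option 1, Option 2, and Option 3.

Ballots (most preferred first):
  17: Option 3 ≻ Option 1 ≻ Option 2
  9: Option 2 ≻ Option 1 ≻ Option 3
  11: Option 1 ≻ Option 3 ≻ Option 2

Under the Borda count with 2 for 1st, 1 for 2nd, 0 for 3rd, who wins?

Option 1: 17×1 + 9×1 + 11×2 = 48
Option 2: 17×0 + 9×2 + 11×0 = 18
Option 3: 17×2 + 9×0 + 11×1 = 45

Option 1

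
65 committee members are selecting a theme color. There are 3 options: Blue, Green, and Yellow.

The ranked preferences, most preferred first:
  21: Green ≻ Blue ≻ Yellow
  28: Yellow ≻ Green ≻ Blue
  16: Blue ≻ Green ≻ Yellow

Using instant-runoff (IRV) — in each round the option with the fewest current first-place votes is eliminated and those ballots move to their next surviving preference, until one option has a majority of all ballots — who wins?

Round 1: Blue 16, Green 21, Yellow 28. Blue eliminated.
Round 2: Green 37, Yellow 28. Green has a majority (≥33).

Green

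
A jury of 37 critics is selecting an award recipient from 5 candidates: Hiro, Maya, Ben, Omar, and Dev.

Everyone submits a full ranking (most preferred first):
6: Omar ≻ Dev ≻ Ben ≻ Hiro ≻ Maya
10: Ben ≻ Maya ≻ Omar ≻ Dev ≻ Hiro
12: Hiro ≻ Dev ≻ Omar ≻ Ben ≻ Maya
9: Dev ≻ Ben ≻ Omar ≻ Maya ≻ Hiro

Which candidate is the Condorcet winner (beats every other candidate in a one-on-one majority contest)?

Dev

Dev vs Hiro: 25–12
Dev vs Maya: 27–10
Dev vs Ben: 27–10
Dev vs Omar: 21–16
Dev beats every other candidate.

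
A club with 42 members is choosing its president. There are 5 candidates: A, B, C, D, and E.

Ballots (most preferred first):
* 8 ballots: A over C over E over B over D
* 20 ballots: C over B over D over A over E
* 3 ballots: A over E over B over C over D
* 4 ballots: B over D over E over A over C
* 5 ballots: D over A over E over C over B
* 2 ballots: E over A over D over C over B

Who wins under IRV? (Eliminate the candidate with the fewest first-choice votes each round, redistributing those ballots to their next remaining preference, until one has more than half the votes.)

A

Round 1: A 11, B 4, C 20, D 5, E 2. E eliminated.
Round 2: A 13, B 4, C 20, D 5. B eliminated.
Round 3: A 13, C 20, D 9. D eliminated.
Round 4: A 22, C 20. A has a majority (≥22).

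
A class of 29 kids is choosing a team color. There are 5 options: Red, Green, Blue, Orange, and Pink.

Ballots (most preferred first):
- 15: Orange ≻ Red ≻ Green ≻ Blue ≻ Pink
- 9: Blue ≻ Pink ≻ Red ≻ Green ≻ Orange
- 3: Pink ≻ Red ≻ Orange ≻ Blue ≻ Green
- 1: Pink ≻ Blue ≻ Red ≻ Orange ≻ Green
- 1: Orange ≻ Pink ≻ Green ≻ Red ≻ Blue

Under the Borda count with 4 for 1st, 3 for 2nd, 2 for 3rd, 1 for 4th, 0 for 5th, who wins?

Red: 15×3 + 9×2 + 3×3 + 1×2 + 1×1 = 75
Green: 15×2 + 9×1 + 3×0 + 1×0 + 1×2 = 41
Blue: 15×1 + 9×4 + 3×1 + 1×3 + 1×0 = 57
Orange: 15×4 + 9×0 + 3×2 + 1×1 + 1×4 = 71
Pink: 15×0 + 9×3 + 3×4 + 1×4 + 1×3 = 46

Red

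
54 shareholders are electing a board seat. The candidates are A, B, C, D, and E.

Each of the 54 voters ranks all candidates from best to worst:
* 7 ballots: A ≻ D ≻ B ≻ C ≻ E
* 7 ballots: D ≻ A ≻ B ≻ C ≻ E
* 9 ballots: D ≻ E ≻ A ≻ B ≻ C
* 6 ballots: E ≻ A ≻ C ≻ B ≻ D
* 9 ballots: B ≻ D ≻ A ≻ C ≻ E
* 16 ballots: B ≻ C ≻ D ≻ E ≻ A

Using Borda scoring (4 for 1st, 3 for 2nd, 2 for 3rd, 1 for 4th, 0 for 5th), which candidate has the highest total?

D

A: 7×4 + 7×3 + 9×2 + 6×3 + 9×2 + 16×0 = 103
B: 7×2 + 7×2 + 9×1 + 6×1 + 9×4 + 16×4 = 143
C: 7×1 + 7×1 + 9×0 + 6×2 + 9×1 + 16×3 = 83
D: 7×3 + 7×4 + 9×4 + 6×0 + 9×3 + 16×2 = 144
E: 7×0 + 7×0 + 9×3 + 6×4 + 9×0 + 16×1 = 67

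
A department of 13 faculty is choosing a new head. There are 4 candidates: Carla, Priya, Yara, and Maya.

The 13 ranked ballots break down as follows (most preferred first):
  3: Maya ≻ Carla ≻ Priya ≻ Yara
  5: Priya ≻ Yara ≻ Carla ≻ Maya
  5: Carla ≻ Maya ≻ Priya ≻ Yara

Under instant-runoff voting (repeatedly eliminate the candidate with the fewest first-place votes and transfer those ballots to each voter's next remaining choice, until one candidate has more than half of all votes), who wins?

Round 1: Carla 5, Priya 5, Yara 0, Maya 3. Yara eliminated.
Round 2: Carla 5, Priya 5, Maya 3. Maya eliminated.
Round 3: Carla 8, Priya 5. Carla has a majority (≥7).

Carla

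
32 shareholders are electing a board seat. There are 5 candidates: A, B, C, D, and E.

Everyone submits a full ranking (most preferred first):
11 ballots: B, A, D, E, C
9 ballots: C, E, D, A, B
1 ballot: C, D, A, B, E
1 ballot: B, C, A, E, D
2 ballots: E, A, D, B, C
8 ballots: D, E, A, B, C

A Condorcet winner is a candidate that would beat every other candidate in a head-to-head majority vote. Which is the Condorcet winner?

D

D vs A: 18–14
D vs B: 20–12
D vs C: 21–11
D vs E: 20–12
D beats every other candidate.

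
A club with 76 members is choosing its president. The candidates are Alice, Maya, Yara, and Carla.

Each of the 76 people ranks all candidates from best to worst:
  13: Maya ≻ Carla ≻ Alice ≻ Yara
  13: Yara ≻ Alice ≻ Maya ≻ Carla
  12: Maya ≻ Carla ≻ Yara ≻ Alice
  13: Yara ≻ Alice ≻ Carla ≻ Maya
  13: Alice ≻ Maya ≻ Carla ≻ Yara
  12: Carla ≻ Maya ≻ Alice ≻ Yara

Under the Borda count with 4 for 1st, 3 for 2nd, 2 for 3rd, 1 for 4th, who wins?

Alice: 13×2 + 13×3 + 12×1 + 13×3 + 13×4 + 12×2 = 192
Maya: 13×4 + 13×2 + 12×4 + 13×1 + 13×3 + 12×3 = 214
Yara: 13×1 + 13×4 + 12×2 + 13×4 + 13×1 + 12×1 = 166
Carla: 13×3 + 13×1 + 12×3 + 13×2 + 13×2 + 12×4 = 188

Maya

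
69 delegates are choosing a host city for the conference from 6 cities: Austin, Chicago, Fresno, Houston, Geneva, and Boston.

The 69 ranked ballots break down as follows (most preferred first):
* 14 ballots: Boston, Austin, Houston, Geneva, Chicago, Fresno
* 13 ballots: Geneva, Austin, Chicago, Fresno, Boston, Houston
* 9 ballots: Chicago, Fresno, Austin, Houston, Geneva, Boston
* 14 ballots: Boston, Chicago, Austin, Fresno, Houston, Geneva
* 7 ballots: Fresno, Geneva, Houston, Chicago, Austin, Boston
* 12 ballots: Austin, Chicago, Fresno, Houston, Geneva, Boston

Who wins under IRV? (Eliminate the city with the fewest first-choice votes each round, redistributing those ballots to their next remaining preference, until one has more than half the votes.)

Round 1: Austin 12, Chicago 9, Fresno 7, Houston 0, Geneva 13, Boston 28. Houston eliminated.
Round 2: Austin 12, Chicago 9, Fresno 7, Geneva 13, Boston 28. Fresno eliminated.
Round 3: Austin 12, Chicago 9, Geneva 20, Boston 28. Chicago eliminated.
Round 4: Austin 21, Geneva 20, Boston 28. Geneva eliminated.
Round 5: Austin 41, Boston 28. Austin has a majority (≥35).

Austin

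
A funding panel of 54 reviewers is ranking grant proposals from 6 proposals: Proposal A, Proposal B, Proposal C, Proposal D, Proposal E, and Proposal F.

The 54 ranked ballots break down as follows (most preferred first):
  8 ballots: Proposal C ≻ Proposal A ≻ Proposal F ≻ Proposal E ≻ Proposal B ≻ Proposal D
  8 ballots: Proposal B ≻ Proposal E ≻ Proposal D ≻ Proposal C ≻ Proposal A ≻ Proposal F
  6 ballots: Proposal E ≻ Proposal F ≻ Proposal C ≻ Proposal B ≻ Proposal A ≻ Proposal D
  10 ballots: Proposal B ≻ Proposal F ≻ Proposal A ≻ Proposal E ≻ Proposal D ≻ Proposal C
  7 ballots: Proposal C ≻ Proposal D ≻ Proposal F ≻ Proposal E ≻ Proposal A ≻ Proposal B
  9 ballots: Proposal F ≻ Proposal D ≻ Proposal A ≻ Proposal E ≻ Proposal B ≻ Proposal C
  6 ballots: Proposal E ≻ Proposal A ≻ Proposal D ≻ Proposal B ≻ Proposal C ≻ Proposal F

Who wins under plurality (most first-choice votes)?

Proposal B

First-place votes: Proposal A 0, Proposal B 18, Proposal C 15, Proposal D 0, Proposal E 12, Proposal F 9.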